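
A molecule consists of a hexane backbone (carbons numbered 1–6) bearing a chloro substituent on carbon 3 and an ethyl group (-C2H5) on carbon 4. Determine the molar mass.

Atom tally by fragment:
  CH3 → C:1 H:3
  CH2 → C:1 H:2
  CH(Cl) → C:1 H:1 Cl:1
  CH(C2H5) → C:3 H:6
  CH2 → C:1 H:2
  CH3 → C:1 H:3
Element totals:
  C: 8
  H: 17
  Cl: 1
Molecular formula: C8H17Cl.
  M = 8(12.011) + 17(1.008) + 35.45
    = 96.088 + 17.136 + 35.450 = 148.674

148.67 g/mol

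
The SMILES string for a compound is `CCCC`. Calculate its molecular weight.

Atom tally by fragment:
  CH3 → C:1 H:3
  CH2 → C:1 H:2
  CH2 → C:1 H:2
  CH3 → C:1 H:3
Element totals:
  C: 4
  H: 10
Molecular formula: C4H10.
  M = 4(12.011) + 10(1.008)
    = 48.044 + 10.080 = 58.124

58.12 g/mol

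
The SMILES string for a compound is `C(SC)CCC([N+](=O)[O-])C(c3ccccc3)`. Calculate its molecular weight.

Atom tally by fragment:
  CH3SCH2 → C:2 H:5 S:1
  CH2 → C:1 H:2
  CH2 → C:1 H:2
  CH(NO2) → C:1 H:1 N:1 O:2
  CH2C6H5 → C:7 H:7
Element totals:
  C: 12
  H: 17
  N: 1
  O: 2
  S: 1
Molecular formula: C12H17NO2S.
  M = 12(12.011) + 17(1.008) + 14.007 + 2(15.999) + 32.06
    = 144.132 + 17.136 + 14.007 + 31.998 + 32.060 = 239.333

239.33 g/mol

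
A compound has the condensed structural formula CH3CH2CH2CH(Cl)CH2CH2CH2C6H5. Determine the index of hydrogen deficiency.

Element totals:
  C: 13
  H: 19
  Cl: 1
Molecular formula: C13H19Cl.
DoU = (2C + 2 + N − H − X) / 2 = (2·13 + 2 + 0 − 19 − 1) / 2 = 4.

4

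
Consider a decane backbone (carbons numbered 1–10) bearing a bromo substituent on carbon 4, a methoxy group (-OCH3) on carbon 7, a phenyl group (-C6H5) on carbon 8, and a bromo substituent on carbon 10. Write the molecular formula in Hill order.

C17H26Br2O

Atom tally by fragment:
  CH3 → C:1 H:3
  CH2 → C:1 H:2
  CH2 → C:1 H:2
  CH(Br) → C:1 H:1 Br:1
  CH2 → C:1 H:2
  CH2 → C:1 H:2
  CH(OCH3) → C:2 H:4 O:1
  CH(C6H5) → C:7 H:6
  CH2 → C:1 H:2
  CH2Br → C:1 H:2 Br:1
Element totals:
  C: 17
  H: 26
  Br: 2
  O: 1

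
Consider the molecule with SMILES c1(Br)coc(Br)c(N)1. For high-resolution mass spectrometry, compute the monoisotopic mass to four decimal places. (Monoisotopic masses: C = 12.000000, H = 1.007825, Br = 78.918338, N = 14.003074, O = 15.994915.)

Atom tally by fragment:
  furan ring core → C:4 H:4 O:1
  (− 3 ring H displaced by substituents)
  + Br → Br:1
  + Br → Br:1
  + NH2 → N:1 H:2
Element totals:
  C: 4
  H: 3
  Br: 2
  N: 1
  O: 1
Molecular formula: C4H3Br2NO.
  M = 4(12.0) + 3(1.007825) + 2(78.918338) + 14.003074 + 15.994915
    = 48.000000 + 3.023475 + 157.836676 + 14.003074 + 15.994915 = 238.858140

238.8581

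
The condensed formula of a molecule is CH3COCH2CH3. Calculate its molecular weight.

Element totals:
  C: 4
  H: 8
  O: 1
Molecular formula: C4H8O.
  M = 4(12.011) + 8(1.008) + 15.999
    = 48.044 + 8.064 + 15.999 = 72.107

72.11 g/mol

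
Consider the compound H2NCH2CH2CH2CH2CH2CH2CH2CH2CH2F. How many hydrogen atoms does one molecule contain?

Element totals:
  C: 9
  H: 20
  F: 1
  N: 1

20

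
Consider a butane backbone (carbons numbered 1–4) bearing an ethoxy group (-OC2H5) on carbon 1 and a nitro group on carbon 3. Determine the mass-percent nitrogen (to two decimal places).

9.52%

Atom tally by fragment:
  C2H5OCH2 → C:3 H:7 O:1
  CH2 → C:1 H:2
  CH(NO2) → C:1 H:1 N:1 O:2
  CH3 → C:1 H:3
Element totals:
  C: 6
  H: 13
  N: 1
  O: 3
Molecular formula: C6H13NO3.
Molar mass = 147.174 g/mol.
Mass from N: 1 × 14.007 = 14.007 g/mol.
%N = 14.007 / 147.174 × 100 = 9.52%.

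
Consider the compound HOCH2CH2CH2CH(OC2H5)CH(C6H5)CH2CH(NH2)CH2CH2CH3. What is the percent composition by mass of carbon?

73.67%

Atom tally by fragment:
  HOCH2CH2 → C:2 H:5 O:1
  CH2 → C:1 H:2
  CH(OC2H5) → C:3 H:6 O:1
  CH(C6H5) → C:7 H:6
  CH2 → C:1 H:2
  CH(NH2) → C:1 H:3 N:1
  CH2 → C:1 H:2
  CH2 → C:1 H:2
  CH3 → C:1 H:3
Element totals:
  C: 18
  H: 31
  N: 1
  O: 2
Molecular formula: C18H31NO2.
Molar mass = 293.451 g/mol.
Mass from C: 18 × 12.011 = 216.198 g/mol.
%C = 216.198 / 293.451 × 100 = 73.67%.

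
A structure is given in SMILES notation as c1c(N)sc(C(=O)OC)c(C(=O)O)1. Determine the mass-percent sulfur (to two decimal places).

15.93%

Atom tally by fragment:
  thiophene ring core → C:4 H:4 S:1
  (− 3 ring H displaced by substituents)
  + NH2 → N:1 H:2
  + COOCH3 → C:2 H:3 O:2
  + COOH → C:1 H:1 O:2
Element totals:
  C: 7
  H: 7
  N: 1
  O: 4
  S: 1
Molecular formula: C7H7NO4S.
Molar mass = 201.196 g/mol.
Mass from S: 1 × 32.06 = 32.060 g/mol.
%S = 32.060 / 201.196 × 100 = 15.93%.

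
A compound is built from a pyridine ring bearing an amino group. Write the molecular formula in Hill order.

Atom tally by fragment:
  pyridine ring core → C:5 H:5 N:1
  (− 1 ring H displaced by substituents)
  + NH2 → N:1 H:2
Element totals:
  C: 5
  H: 6
  N: 2

C5H6N2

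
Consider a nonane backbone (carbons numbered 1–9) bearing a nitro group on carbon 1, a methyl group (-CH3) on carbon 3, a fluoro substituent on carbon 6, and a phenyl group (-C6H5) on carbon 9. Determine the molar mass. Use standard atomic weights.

Atom tally by fragment:
  O2NCH2 → C:1 H:2 N:1 O:2
  CH2 → C:1 H:2
  CH(CH3) → C:2 H:4
  CH2 → C:1 H:2
  CH2 → C:1 H:2
  CH(F) → C:1 H:1 F:1
  CH2 → C:1 H:2
  CH2 → C:1 H:2
  CH2C6H5 → C:7 H:7
Element totals:
  C: 16
  H: 24
  F: 1
  N: 1
  O: 2
Molecular formula: C16H24FNO2.
  M = 16(12.011) + 24(1.008) + 18.998 + 14.007 + 2(15.999)
    = 192.176 + 24.192 + 18.998 + 14.007 + 31.998 = 281.371

281.37 g/mol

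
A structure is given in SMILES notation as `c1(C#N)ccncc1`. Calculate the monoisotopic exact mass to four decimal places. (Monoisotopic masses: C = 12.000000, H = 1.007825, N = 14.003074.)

Atom tally by fragment:
  pyridine ring core → C:5 H:5 N:1
  (− 1 ring H displaced by substituents)
  + CN → C:1 N:1
Element totals:
  C: 6
  H: 4
  N: 2
Molecular formula: C6H4N2.
  M = 6(12.0) + 4(1.007825) + 2(14.003074)
    = 72.000000 + 4.031300 + 28.006148 = 104.037448

104.0374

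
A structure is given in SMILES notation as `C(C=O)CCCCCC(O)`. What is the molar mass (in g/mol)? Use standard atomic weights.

144.21 g/mol

Atom tally by fragment:
  OHCCH2 → C:2 H:3 O:1
  CH2 → C:1 H:2
  CH2 → C:1 H:2
  CH2 → C:1 H:2
  CH2 → C:1 H:2
  CH2 → C:1 H:2
  CH2OH → C:1 H:3 O:1
Element totals:
  C: 8
  H: 16
  O: 2
Molecular formula: C8H16O2.
  M = 8(12.011) + 16(1.008) + 2(15.999)
    = 96.088 + 16.128 + 31.998 = 144.214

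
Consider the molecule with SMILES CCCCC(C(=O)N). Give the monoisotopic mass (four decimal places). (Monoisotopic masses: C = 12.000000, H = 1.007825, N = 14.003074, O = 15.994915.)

Atom tally by fragment:
  CH3 → C:1 H:3
  CH2 → C:1 H:2
  CH2 → C:1 H:2
  CH2 → C:1 H:2
  CH2CONH2 → C:2 H:4 O:1 N:1
Element totals:
  C: 6
  H: 13
  N: 1
  O: 1
Molecular formula: C6H13NO.
  M = 6(12.0) + 13(1.007825) + 14.003074 + 15.994915
    = 72.000000 + 13.101725 + 14.003074 + 15.994915 = 115.099714

115.0997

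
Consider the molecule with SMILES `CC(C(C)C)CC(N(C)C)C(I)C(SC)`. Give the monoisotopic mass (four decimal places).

Atom tally by fragment:
  CH3 → C:1 H:3
  CH(CH(CH3)2) → C:4 H:8
  CH2 → C:1 H:2
  CH(N(CH3)2) → C:3 H:7 N:1
  CH(I) → C:1 H:1 I:1
  CH2SCH3 → C:2 H:5 S:1
Element totals:
  C: 12
  H: 26
  I: 1
  N: 1
  S: 1
Molecular formula: C12H26INS.
  M = 12(12.0) + 26(1.007825) + 126.904472 + 14.003074 + 31.972071
    = 144.000000 + 26.203450 + 126.904472 + 14.003074 + 31.972071 = 343.083067

343.0831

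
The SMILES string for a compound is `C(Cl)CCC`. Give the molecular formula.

C4H9Cl

Atom tally by fragment:
  ClCH2 → C:1 H:2 Cl:1
  CH2 → C:1 H:2
  CH2 → C:1 H:2
  CH3 → C:1 H:3
Element totals:
  C: 4
  H: 9
  Cl: 1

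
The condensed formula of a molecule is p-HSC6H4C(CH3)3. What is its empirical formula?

C10H14S

Element totals:
  C: 10
  H: 14
  S: 1
Molecular formula: C10H14S.
gcd of subscripts (10, 14, 1) = 1, so the empirical formula equals the molecular formula.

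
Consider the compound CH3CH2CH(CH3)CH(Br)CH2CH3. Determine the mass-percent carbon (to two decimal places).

Element totals:
  C: 7
  H: 15
  Br: 1
Molecular formula: C7H15Br.
Molar mass = 179.101 g/mol.
Mass from C: 7 × 12.011 = 84.077 g/mol.
%C = 84.077 / 179.101 × 100 = 46.94%.

46.94%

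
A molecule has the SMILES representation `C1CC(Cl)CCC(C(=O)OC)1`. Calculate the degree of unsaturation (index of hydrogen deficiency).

2

Atom tally by fragment:
  cyclohexane ring core → C:6 H:12
  (− 2 ring H displaced by substituents)
  + Cl → Cl:1
  + COOCH3 → C:2 H:3 O:2
Element totals:
  C: 8
  H: 13
  Cl: 1
  O: 2
Molecular formula: C8H13ClO2.
DoU = (2C + 2 + N − H − X) / 2 = (2·8 + 2 + 0 − 13 − 1) / 2 = 2.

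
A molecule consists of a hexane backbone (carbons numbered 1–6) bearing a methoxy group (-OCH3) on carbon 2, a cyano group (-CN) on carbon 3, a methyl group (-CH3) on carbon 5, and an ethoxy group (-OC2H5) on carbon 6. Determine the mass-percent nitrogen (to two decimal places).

7.03%

Atom tally by fragment:
  CH3 → C:1 H:3
  CH(OCH3) → C:2 H:4 O:1
  CH(CN) → C:2 H:1 N:1
  CH2 → C:1 H:2
  CH(CH3) → C:2 H:4
  CH2OC2H5 → C:3 H:7 O:1
Element totals:
  C: 11
  H: 21
  N: 1
  O: 2
Molecular formula: C11H21NO2.
Molar mass = 199.294 g/mol.
Mass from N: 1 × 14.007 = 14.007 g/mol.
%N = 14.007 / 199.294 × 100 = 7.03%.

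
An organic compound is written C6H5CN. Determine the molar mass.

Atom tally by fragment:
  benzene ring core → C:6 H:6
  (− 1 ring H displaced by substituents)
  + CN → C:1 N:1
Element totals:
  C: 7
  H: 5
  N: 1
Molecular formula: C7H5N.
  M = 7(12.011) + 5(1.008) + 14.007
    = 84.077 + 5.040 + 14.007 = 103.124

103.12 g/mol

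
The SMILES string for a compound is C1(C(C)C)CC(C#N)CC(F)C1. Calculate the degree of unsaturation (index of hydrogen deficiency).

3

Atom tally by fragment:
  cyclohexane ring core → C:6 H:12
  (− 3 ring H displaced by substituents)
  + CH(CH3)2 → C:3 H:7
  + CN → C:1 N:1
  + F → F:1
Element totals:
  C: 10
  H: 16
  F: 1
  N: 1
Molecular formula: C10H16FN.
DoU = (2C + 2 + N − H − X) / 2 = (2·10 + 2 + 1 − 16 − 1) / 2 = 3.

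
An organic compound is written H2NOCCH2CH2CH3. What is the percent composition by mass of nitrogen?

Atom tally by fragment:
  H2NOCCH2 → C:2 H:4 O:1 N:1
  CH2 → C:1 H:2
  CH3 → C:1 H:3
Element totals:
  C: 4
  H: 9
  N: 1
  O: 1
Molecular formula: C4H9NO.
Molar mass = 87.122 g/mol.
Mass from N: 1 × 14.007 = 14.007 g/mol.
%N = 14.007 / 87.122 × 100 = 16.08%.

16.08%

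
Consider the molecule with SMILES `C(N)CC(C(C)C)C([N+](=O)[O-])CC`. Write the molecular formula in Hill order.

C9H20N2O2

Atom tally by fragment:
  H2NCH2 → C:1 H:4 N:1
  CH2 → C:1 H:2
  CH(CH(CH3)2) → C:4 H:8
  CH(NO2) → C:1 H:1 N:1 O:2
  CH2 → C:1 H:2
  CH3 → C:1 H:3
Element totals:
  C: 9
  H: 20
  N: 2
  O: 2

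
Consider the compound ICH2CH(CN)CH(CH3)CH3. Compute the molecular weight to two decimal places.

223.06 g/mol

Atom tally by fragment:
  ICH2 → C:1 H:2 I:1
  CH(CN) → C:2 H:1 N:1
  CH(CH3) → C:2 H:4
  CH3 → C:1 H:3
Element totals:
  C: 6
  H: 10
  I: 1
  N: 1
Molecular formula: C6H10IN.
  M = 6(12.011) + 10(1.008) + 126.904 + 14.007
    = 72.066 + 10.080 + 126.904 + 14.007 = 223.057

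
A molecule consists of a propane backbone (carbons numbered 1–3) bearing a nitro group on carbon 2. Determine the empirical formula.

C3H7NO2

Atom tally by fragment:
  CH3 → C:1 H:3
  CH(NO2) → C:1 H:1 N:1 O:2
  CH3 → C:1 H:3
Element totals:
  C: 3
  H: 7
  N: 1
  O: 2
Molecular formula: C3H7NO2.
gcd of subscripts (3, 7, 1, 2) = 1, so the empirical formula equals the molecular formula.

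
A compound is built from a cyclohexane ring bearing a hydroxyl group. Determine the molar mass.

100.16 g/mol

Atom tally by fragment:
  cyclohexane ring core → C:6 H:12
  (− 1 ring H displaced by substituents)
  + OH → O:1 H:1
Element totals:
  C: 6
  H: 12
  O: 1
Molecular formula: C6H12O.
  M = 6(12.011) + 12(1.008) + 15.999
    = 72.066 + 12.096 + 15.999 = 100.161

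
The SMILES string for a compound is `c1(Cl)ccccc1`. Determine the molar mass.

Atom tally by fragment:
  benzene ring core → C:6 H:6
  (− 1 ring H displaced by substituents)
  + Cl → Cl:1
Element totals:
  C: 6
  H: 5
  Cl: 1
Molecular formula: C6H5Cl.
  M = 6(12.011) + 5(1.008) + 35.45
    = 72.066 + 5.040 + 35.450 = 112.556

112.56 g/mol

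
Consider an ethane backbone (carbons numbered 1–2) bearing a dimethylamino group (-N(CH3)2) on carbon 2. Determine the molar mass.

73.14 g/mol

Atom tally by fragment:
  CH3 → C:1 H:3
  CH2N(CH3)2 → C:3 H:8 N:1
Element totals:
  C: 4
  H: 11
  N: 1
Molecular formula: C4H11N.
  M = 4(12.011) + 11(1.008) + 14.007
    = 48.044 + 11.088 + 14.007 = 73.139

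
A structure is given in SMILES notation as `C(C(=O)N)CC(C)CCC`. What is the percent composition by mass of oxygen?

11.17%

Atom tally by fragment:
  H2NOCCH2 → C:2 H:4 O:1 N:1
  CH2 → C:1 H:2
  CH(CH3) → C:2 H:4
  CH2 → C:1 H:2
  CH2 → C:1 H:2
  CH3 → C:1 H:3
Element totals:
  C: 8
  H: 17
  N: 1
  O: 1
Molecular formula: C8H17NO.
Molar mass = 143.230 g/mol.
Mass from O: 1 × 15.999 = 15.999 g/mol.
%O = 15.999 / 143.230 × 100 = 11.17%.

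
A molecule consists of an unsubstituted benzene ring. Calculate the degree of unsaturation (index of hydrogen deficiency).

4

Atom tally by fragment:
  benzene ring core → C:6 H:6
Element totals:
  C: 6
  H: 6
Molecular formula: C6H6.
DoU = (2C + 2 + N − H − X) / 2 = (2·6 + 2 + 0 − 6 − 0) / 2 = 4.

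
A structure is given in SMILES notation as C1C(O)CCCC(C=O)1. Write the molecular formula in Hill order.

C7H12O2

Atom tally by fragment:
  cyclohexane ring core → C:6 H:12
  (− 2 ring H displaced by substituents)
  + OH → O:1 H:1
  + CHO → C:1 H:1 O:1
Element totals:
  C: 7
  H: 12
  O: 2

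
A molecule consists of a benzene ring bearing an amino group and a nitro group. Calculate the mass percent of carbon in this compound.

Atom tally by fragment:
  benzene ring core → C:6 H:6
  (− 2 ring H displaced by substituents)
  + NH2 → N:1 H:2
  + NO2 → N:1 O:2
Element totals:
  C: 6
  H: 6
  N: 2
  O: 2
Molecular formula: C6H6N2O2.
Molar mass = 138.126 g/mol.
Mass from C: 6 × 12.011 = 72.066 g/mol.
%C = 72.066 / 138.126 × 100 = 52.17%.

52.17%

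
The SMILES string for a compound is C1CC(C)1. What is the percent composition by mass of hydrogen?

14.37%

Atom tally by fragment:
  cyclopropane ring core → C:3 H:6
  (− 1 ring H displaced by substituents)
  + CH3 → C:1 H:3
Element totals:
  C: 4
  H: 8
Molecular formula: C4H8.
Molar mass = 56.108 g/mol.
Mass from H: 8 × 1.008 = 8.064 g/mol.
%H = 8.064 / 56.108 × 100 = 14.37%.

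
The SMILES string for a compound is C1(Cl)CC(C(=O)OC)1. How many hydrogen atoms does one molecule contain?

7

Atom tally by fragment:
  cyclopropane ring core → C:3 H:6
  (− 2 ring H displaced by substituents)
  + Cl → Cl:1
  + COOCH3 → C:2 H:3 O:2
Element totals:
  C: 5
  H: 7
  Cl: 1
  O: 2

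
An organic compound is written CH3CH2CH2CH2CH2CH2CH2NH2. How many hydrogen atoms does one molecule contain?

17

Atom tally by fragment:
  CH3 → C:1 H:3
  CH2 → C:1 H:2
  CH2 → C:1 H:2
  CH2 → C:1 H:2
  CH2 → C:1 H:2
  CH2 → C:1 H:2
  CH2NH2 → C:1 H:4 N:1
Element totals:
  C: 7
  H: 17
  N: 1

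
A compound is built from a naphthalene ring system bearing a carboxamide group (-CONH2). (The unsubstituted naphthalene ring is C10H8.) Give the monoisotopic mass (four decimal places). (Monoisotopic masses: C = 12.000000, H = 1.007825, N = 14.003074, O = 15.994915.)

Atom tally by fragment:
  naphthalene ring system core → C:10 H:8
  (− 1 ring H displaced by substituents)
  + CONH2 → C:1 H:2 O:1 N:1
Element totals:
  C: 11
  H: 9
  N: 1
  O: 1
Molecular formula: C11H9NO.
  M = 11(12.0) + 9(1.007825) + 14.003074 + 15.994915
    = 132.000000 + 9.070425 + 14.003074 + 15.994915 = 171.068414

171.0684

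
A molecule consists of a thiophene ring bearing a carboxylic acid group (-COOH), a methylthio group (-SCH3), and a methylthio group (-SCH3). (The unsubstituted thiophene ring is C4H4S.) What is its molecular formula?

C7H8O2S3

Atom tally by fragment:
  thiophene ring core → C:4 H:4 S:1
  (− 3 ring H displaced by substituents)
  + COOH → C:1 H:1 O:2
  + SCH3 → C:1 H:3 S:1
  + SCH3 → C:1 H:3 S:1
Element totals:
  C: 7
  H: 8
  O: 2
  S: 3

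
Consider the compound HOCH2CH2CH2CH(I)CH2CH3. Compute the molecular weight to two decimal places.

228.07 g/mol

Atom tally by fragment:
  HOCH2 → C:1 H:3 O:1
  CH2 → C:1 H:2
  CH2 → C:1 H:2
  CH(I) → C:1 H:1 I:1
  CH2 → C:1 H:2
  CH3 → C:1 H:3
Element totals:
  C: 6
  H: 13
  I: 1
  O: 1
Molecular formula: C6H13IO.
  M = 6(12.011) + 13(1.008) + 126.904 + 15.999
    = 72.066 + 13.104 + 126.904 + 15.999 = 228.073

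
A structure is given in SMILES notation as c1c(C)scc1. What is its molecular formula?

C5H6S

Atom tally by fragment:
  thiophene ring core → C:4 H:4 S:1
  (− 1 ring H displaced by substituents)
  + CH3 → C:1 H:3
Element totals:
  C: 5
  H: 6
  S: 1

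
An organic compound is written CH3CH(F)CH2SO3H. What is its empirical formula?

Atom tally by fragment:
  CH3 → C:1 H:3
  CH(F) → C:1 H:1 F:1
  CH2SO3H → C:1 H:3 S:1 O:3
Element totals:
  C: 3
  H: 7
  F: 1
  O: 3
  S: 1
Molecular formula: C3H7FO3S.
gcd of subscripts (3, 1, 7, 3, 1) = 1, so the empirical formula equals the molecular formula.

C3H7FO3S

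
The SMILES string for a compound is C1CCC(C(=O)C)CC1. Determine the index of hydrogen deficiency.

Atom tally by fragment:
  cyclohexane ring core → C:6 H:12
  (− 1 ring H displaced by substituents)
  + COCH3 → C:2 H:3 O:1
Element totals:
  C: 8
  H: 14
  O: 1
Molecular formula: C8H14O.
DoU = (2C + 2 + N − H − X) / 2 = (2·8 + 2 + 0 − 14 − 0) / 2 = 2.

2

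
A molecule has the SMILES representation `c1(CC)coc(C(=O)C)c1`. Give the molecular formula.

Atom tally by fragment:
  furan ring core → C:4 H:4 O:1
  (− 2 ring H displaced by substituents)
  + C2H5 → C:2 H:5
  + COCH3 → C:2 H:3 O:1
Element totals:
  C: 8
  H: 10
  O: 2

C8H10O2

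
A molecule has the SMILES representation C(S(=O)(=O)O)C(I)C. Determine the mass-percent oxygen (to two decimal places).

Atom tally by fragment:
  HO3SCH2 → C:1 H:3 S:1 O:3
  CH(I) → C:1 H:1 I:1
  CH3 → C:1 H:3
Element totals:
  C: 3
  H: 7
  I: 1
  O: 3
  S: 1
Molecular formula: C3H7IO3S.
Molar mass = 250.050 g/mol.
Mass from O: 3 × 15.999 = 47.997 g/mol.
%O = 47.997 / 250.050 × 100 = 19.19%.

19.19%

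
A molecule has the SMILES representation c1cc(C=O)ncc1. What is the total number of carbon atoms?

6

Atom tally by fragment:
  pyridine ring core → C:5 H:5 N:1
  (− 1 ring H displaced by substituents)
  + CHO → C:1 H:1 O:1
Element totals:
  C: 6
  H: 5
  N: 1
  O: 1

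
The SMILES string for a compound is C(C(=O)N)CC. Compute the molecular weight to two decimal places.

87.12 g/mol

Atom tally by fragment:
  H2NOCCH2 → C:2 H:4 O:1 N:1
  CH2 → C:1 H:2
  CH3 → C:1 H:3
Element totals:
  C: 4
  H: 9
  N: 1
  O: 1
Molecular formula: C4H9NO.
  M = 4(12.011) + 9(1.008) + 14.007 + 15.999
    = 48.044 + 9.072 + 14.007 + 15.999 = 87.122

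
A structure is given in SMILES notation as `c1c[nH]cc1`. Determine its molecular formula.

Atom tally by fragment:
  pyrrole ring core → C:4 H:5 N:1
Element totals:
  C: 4
  H: 5
  N: 1

C4H5N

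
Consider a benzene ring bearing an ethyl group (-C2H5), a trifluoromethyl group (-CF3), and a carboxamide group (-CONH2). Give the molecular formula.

C10H10F3NO

Atom tally by fragment:
  benzene ring core → C:6 H:6
  (− 3 ring H displaced by substituents)
  + C2H5 → C:2 H:5
  + CF3 → C:1 F:3
  + CONH2 → C:1 H:2 O:1 N:1
Element totals:
  C: 10
  H: 10
  F: 3
  N: 1
  O: 1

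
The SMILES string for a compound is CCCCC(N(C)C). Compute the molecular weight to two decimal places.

115.22 g/mol

Atom tally by fragment:
  CH3 → C:1 H:3
  CH2 → C:1 H:2
  CH2 → C:1 H:2
  CH2 → C:1 H:2
  CH2N(CH3)2 → C:3 H:8 N:1
Element totals:
  C: 7
  H: 17
  N: 1
Molecular formula: C7H17N.
  M = 7(12.011) + 17(1.008) + 14.007
    = 84.077 + 17.136 + 14.007 = 115.220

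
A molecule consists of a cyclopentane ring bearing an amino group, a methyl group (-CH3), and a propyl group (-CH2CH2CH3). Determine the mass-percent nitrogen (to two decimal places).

Atom tally by fragment:
  cyclopentane ring core → C:5 H:10
  (− 3 ring H displaced by substituents)
  + NH2 → N:1 H:2
  + CH3 → C:1 H:3
  + CH2CH2CH3 → C:3 H:7
Element totals:
  C: 9
  H: 19
  N: 1
Molecular formula: C9H19N.
Molar mass = 141.258 g/mol.
Mass from N: 1 × 14.007 = 14.007 g/mol.
%N = 14.007 / 141.258 × 100 = 9.92%.

9.92%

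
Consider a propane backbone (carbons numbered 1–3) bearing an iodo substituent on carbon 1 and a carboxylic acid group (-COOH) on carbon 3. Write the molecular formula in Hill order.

C4H7IO2

Atom tally by fragment:
  ICH2 → C:1 H:2 I:1
  CH2 → C:1 H:2
  CH2COOH → C:2 H:3 O:2
Element totals:
  C: 4
  H: 7
  I: 1
  O: 2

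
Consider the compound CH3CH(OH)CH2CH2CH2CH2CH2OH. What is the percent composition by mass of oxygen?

Atom tally by fragment:
  CH3 → C:1 H:3
  CH(OH) → C:1 H:2 O:1
  CH2 → C:1 H:2
  CH2 → C:1 H:2
  CH2 → C:1 H:2
  CH2 → C:1 H:2
  CH2OH → C:1 H:3 O:1
Element totals:
  C: 7
  H: 16
  O: 2
Molecular formula: C7H16O2.
Molar mass = 132.203 g/mol.
Mass from O: 2 × 15.999 = 31.998 g/mol.
%O = 31.998 / 132.203 × 100 = 24.20%.

24.20%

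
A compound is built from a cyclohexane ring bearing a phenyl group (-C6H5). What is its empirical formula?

C3H4

Atom tally by fragment:
  cyclohexane ring core → C:6 H:12
  (− 1 ring H displaced by substituents)
  + C6H5 → C:6 H:5
Element totals:
  C: 12
  H: 16
Molecular formula: C12H16.
gcd of subscripts = 4; dividing each by 4:
  C: 12/4 = 3
  H: 16/4 = 4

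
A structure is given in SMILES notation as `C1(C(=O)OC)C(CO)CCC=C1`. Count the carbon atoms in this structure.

Atom tally by fragment:
  cyclohexene ring core → C:6 H:10
  (− 2 ring H displaced by substituents)
  + COOCH3 → C:2 H:3 O:2
  + CH2OH → C:1 H:3 O:1
Element totals:
  C: 9
  H: 14
  O: 3

9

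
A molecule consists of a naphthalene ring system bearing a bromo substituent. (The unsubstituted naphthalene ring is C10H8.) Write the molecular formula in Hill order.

C10H7Br

Atom tally by fragment:
  naphthalene ring system core → C:10 H:8
  (− 1 ring H displaced by substituents)
  + Br → Br:1
Element totals:
  C: 10
  H: 7
  Br: 1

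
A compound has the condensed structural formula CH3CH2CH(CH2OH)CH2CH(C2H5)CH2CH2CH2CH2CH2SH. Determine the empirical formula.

C13H28OS

Atom tally by fragment:
  CH3 → C:1 H:3
  CH2 → C:1 H:2
  CH(CH2OH) → C:2 H:4 O:1
  CH2 → C:1 H:2
  CH(C2H5) → C:3 H:6
  CH2 → C:1 H:2
  CH2 → C:1 H:2
  CH2 → C:1 H:2
  CH2 → C:1 H:2
  CH2SH → C:1 H:3 S:1
Element totals:
  C: 13
  H: 28
  O: 1
  S: 1
Molecular formula: C13H28OS.
gcd of subscripts (13, 28, 1, 1) = 1, so the empirical formula equals the molecular formula.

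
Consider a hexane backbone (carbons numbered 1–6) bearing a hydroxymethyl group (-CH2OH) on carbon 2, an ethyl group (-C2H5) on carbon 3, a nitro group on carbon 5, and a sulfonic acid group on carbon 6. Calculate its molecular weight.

269.31 g/mol

Atom tally by fragment:
  CH3 → C:1 H:3
  CH(CH2OH) → C:2 H:4 O:1
  CH(C2H5) → C:3 H:6
  CH2 → C:1 H:2
  CH(NO2) → C:1 H:1 N:1 O:2
  CH2SO3H → C:1 H:3 S:1 O:3
Element totals:
  C: 9
  H: 19
  N: 1
  O: 6
  S: 1
Molecular formula: C9H19NO6S.
  M = 9(12.011) + 19(1.008) + 14.007 + 6(15.999) + 32.06
    = 108.099 + 19.152 + 14.007 + 95.994 + 32.060 = 269.312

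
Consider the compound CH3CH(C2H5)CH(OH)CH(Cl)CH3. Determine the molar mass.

150.65 g/mol

Atom tally by fragment:
  CH3 → C:1 H:3
  CH(C2H5) → C:3 H:6
  CH(OH) → C:1 H:2 O:1
  CH(Cl) → C:1 H:1 Cl:1
  CH3 → C:1 H:3
Element totals:
  C: 7
  H: 15
  Cl: 1
  O: 1
Molecular formula: C7H15ClO.
  M = 7(12.011) + 15(1.008) + 35.45 + 15.999
    = 84.077 + 15.120 + 35.450 + 15.999 = 150.646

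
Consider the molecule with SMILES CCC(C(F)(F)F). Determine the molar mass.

112.09 g/mol

Atom tally by fragment:
  CH3 → C:1 H:3
  CH2 → C:1 H:2
  CH2CF3 → C:2 H:2 F:3
Element totals:
  C: 4
  H: 7
  F: 3
Molecular formula: C4H7F3.
  M = 4(12.011) + 7(1.008) + 3(18.998)
    = 48.044 + 7.056 + 56.994 = 112.094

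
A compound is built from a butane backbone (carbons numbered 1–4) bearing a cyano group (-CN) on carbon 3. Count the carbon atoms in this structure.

Atom tally by fragment:
  CH3 → C:1 H:3
  CH2 → C:1 H:2
  CH(CN) → C:2 H:1 N:1
  CH3 → C:1 H:3
Element totals:
  C: 5
  H: 9
  N: 1

5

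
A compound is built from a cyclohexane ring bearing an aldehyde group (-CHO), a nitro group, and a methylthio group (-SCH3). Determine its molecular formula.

Atom tally by fragment:
  cyclohexane ring core → C:6 H:12
  (− 3 ring H displaced by substituents)
  + CHO → C:1 H:1 O:1
  + NO2 → N:1 O:2
  + SCH3 → C:1 H:3 S:1
Element totals:
  C: 8
  H: 13
  N: 1
  O: 3
  S: 1

C8H13NO3S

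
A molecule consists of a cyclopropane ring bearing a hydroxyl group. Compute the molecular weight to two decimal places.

Atom tally by fragment:
  cyclopropane ring core → C:3 H:6
  (− 1 ring H displaced by substituents)
  + OH → O:1 H:1
Element totals:
  C: 3
  H: 6
  O: 1
Molecular formula: C3H6O.
  M = 3(12.011) + 6(1.008) + 15.999
    = 36.033 + 6.048 + 15.999 = 58.080

58.08 g/mol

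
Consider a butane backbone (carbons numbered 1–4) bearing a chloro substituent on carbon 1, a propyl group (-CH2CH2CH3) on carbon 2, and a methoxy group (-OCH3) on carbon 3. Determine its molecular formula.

Atom tally by fragment:
  ClCH2 → C:1 H:2 Cl:1
  CH(CH2CH2CH3) → C:4 H:8
  CH(OCH3) → C:2 H:4 O:1
  CH3 → C:1 H:3
Element totals:
  C: 8
  H: 17
  Cl: 1
  O: 1

C8H17ClO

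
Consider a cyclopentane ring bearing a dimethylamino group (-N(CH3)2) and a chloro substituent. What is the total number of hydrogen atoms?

Atom tally by fragment:
  cyclopentane ring core → C:5 H:10
  (− 2 ring H displaced by substituents)
  + N(CH3)2 → N:1 C:2 H:6
  + Cl → Cl:1
Element totals:
  C: 7
  H: 14
  Cl: 1
  N: 1

14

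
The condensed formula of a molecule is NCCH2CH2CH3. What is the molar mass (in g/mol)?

69.11 g/mol

Atom tally by fragment:
  NCCH2 → C:2 H:2 N:1
  CH2 → C:1 H:2
  CH3 → C:1 H:3
Element totals:
  C: 4
  H: 7
  N: 1
Molecular formula: C4H7N.
  M = 4(12.011) + 7(1.008) + 14.007
    = 48.044 + 7.056 + 14.007 = 69.107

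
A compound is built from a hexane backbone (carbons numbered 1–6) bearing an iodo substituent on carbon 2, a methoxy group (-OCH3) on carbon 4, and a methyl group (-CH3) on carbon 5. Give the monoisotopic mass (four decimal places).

256.0324

Atom tally by fragment:
  CH3 → C:1 H:3
  CH(I) → C:1 H:1 I:1
  CH2 → C:1 H:2
  CH(OCH3) → C:2 H:4 O:1
  CH(CH3) → C:2 H:4
  CH3 → C:1 H:3
Element totals:
  C: 8
  H: 17
  I: 1
  O: 1
Molecular formula: C8H17IO.
  M = 8(12.0) + 17(1.007825) + 126.904472 + 15.994915
    = 96.000000 + 17.133025 + 126.904472 + 15.994915 = 256.032412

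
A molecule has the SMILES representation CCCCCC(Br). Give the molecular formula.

C6H13Br

Atom tally by fragment:
  CH3 → C:1 H:3
  CH2 → C:1 H:2
  CH2 → C:1 H:2
  CH2 → C:1 H:2
  CH2 → C:1 H:2
  CH2Br → C:1 H:2 Br:1
Element totals:
  C: 6
  H: 13
  Br: 1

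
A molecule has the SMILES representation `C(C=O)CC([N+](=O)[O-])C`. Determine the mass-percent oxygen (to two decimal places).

36.60%

Atom tally by fragment:
  OHCCH2 → C:2 H:3 O:1
  CH2 → C:1 H:2
  CH(NO2) → C:1 H:1 N:1 O:2
  CH3 → C:1 H:3
Element totals:
  C: 5
  H: 9
  N: 1
  O: 3
Molecular formula: C5H9NO3.
Molar mass = 131.131 g/mol.
Mass from O: 3 × 15.999 = 47.997 g/mol.
%O = 47.997 / 131.131 × 100 = 36.60%.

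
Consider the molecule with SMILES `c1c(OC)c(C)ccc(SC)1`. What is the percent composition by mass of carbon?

64.25%

Atom tally by fragment:
  benzene ring core → C:6 H:6
  (− 3 ring H displaced by substituents)
  + OCH3 → C:1 H:3 O:1
  + CH3 → C:1 H:3
  + SCH3 → C:1 H:3 S:1
Element totals:
  C: 9
  H: 12
  O: 1
  S: 1
Molecular formula: C9H12OS.
Molar mass = 168.254 g/mol.
Mass from C: 9 × 12.011 = 108.099 g/mol.
%C = 108.099 / 168.254 × 100 = 64.25%.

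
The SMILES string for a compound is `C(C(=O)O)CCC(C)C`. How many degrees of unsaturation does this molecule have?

1

Atom tally by fragment:
  HOOCCH2 → C:2 H:3 O:2
  CH2 → C:1 H:2
  CH2 → C:1 H:2
  CH(CH3) → C:2 H:4
  CH3 → C:1 H:3
Element totals:
  C: 7
  H: 14
  O: 2
Molecular formula: C7H14O2.
DoU = (2C + 2 + N − H − X) / 2 = (2·7 + 2 + 0 − 14 − 0) / 2 = 1.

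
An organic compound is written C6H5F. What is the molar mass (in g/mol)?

96.10 g/mol

Atom tally by fragment:
  benzene ring core → C:6 H:6
  (− 1 ring H displaced by substituents)
  + F → F:1
Element totals:
  C: 6
  H: 5
  F: 1
Molecular formula: C6H5F.
  M = 6(12.011) + 5(1.008) + 18.998
    = 72.066 + 5.040 + 18.998 = 96.104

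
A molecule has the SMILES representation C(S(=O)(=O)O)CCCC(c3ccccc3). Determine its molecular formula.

Atom tally by fragment:
  HO3SCH2 → C:1 H:3 S:1 O:3
  CH2 → C:1 H:2
  CH2 → C:1 H:2
  CH2 → C:1 H:2
  CH2C6H5 → C:7 H:7
Element totals:
  C: 11
  H: 16
  O: 3
  S: 1

C11H16O3S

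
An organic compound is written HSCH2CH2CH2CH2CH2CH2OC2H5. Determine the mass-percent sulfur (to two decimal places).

19.75%

Atom tally by fragment:
  HSCH2 → C:1 H:3 S:1
  CH2 → C:1 H:2
  CH2 → C:1 H:2
  CH2 → C:1 H:2
  CH2 → C:1 H:2
  CH2OC2H5 → C:3 H:7 O:1
Element totals:
  C: 8
  H: 18
  O: 1
  S: 1
Molecular formula: C8H18OS.
Molar mass = 162.291 g/mol.
Mass from S: 1 × 32.06 = 32.060 g/mol.
%S = 32.060 / 162.291 × 100 = 19.75%.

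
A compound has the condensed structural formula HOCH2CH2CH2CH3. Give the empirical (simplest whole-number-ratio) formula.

Element totals:
  C: 4
  H: 10
  O: 1
Molecular formula: C4H10O.
gcd of subscripts (4, 10, 1) = 1, so the empirical formula equals the molecular formula.

C4H10O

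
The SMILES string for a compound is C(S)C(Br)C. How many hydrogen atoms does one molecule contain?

Atom tally by fragment:
  HSCH2 → C:1 H:3 S:1
  CH(Br) → C:1 H:1 Br:1
  CH3 → C:1 H:3
Element totals:
  C: 3
  H: 7
  Br: 1
  S: 1

7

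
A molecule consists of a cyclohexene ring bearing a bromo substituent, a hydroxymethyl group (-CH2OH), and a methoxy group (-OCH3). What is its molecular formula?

Atom tally by fragment:
  cyclohexene ring core → C:6 H:10
  (− 3 ring H displaced by substituents)
  + Br → Br:1
  + CH2OH → C:1 H:3 O:1
  + OCH3 → C:1 H:3 O:1
Element totals:
  C: 8
  H: 13
  Br: 1
  O: 2

C8H13BrO2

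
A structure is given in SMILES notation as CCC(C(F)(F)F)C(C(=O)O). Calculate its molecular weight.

170.13 g/mol

Atom tally by fragment:
  CH3 → C:1 H:3
  CH2 → C:1 H:2
  CH(CF3) → C:2 H:1 F:3
  CH2COOH → C:2 H:3 O:2
Element totals:
  C: 6
  H: 9
  F: 3
  O: 2
Molecular formula: C6H9F3O2.
  M = 6(12.011) + 9(1.008) + 3(18.998) + 2(15.999)
    = 72.066 + 9.072 + 56.994 + 31.998 = 170.130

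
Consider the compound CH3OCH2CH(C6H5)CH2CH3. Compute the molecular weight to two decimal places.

164.25 g/mol

Atom tally by fragment:
  CH3OCH2 → C:2 H:5 O:1
  CH(C6H5) → C:7 H:6
  CH2 → C:1 H:2
  CH3 → C:1 H:3
Element totals:
  C: 11
  H: 16
  O: 1
Molecular formula: C11H16O.
  M = 11(12.011) + 16(1.008) + 15.999
    = 132.121 + 16.128 + 15.999 = 164.248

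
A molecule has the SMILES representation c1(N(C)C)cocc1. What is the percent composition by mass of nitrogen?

Atom tally by fragment:
  furan ring core → C:4 H:4 O:1
  (− 1 ring H displaced by substituents)
  + N(CH3)2 → N:1 C:2 H:6
Element totals:
  C: 6
  H: 9
  N: 1
  O: 1
Molecular formula: C6H9NO.
Molar mass = 111.144 g/mol.
Mass from N: 1 × 14.007 = 14.007 g/mol.
%N = 14.007 / 111.144 × 100 = 12.60%.

12.60%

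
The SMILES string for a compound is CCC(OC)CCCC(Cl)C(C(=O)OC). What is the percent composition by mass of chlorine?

14.97%

Atom tally by fragment:
  CH3 → C:1 H:3
  CH2 → C:1 H:2
  CH(OCH3) → C:2 H:4 O:1
  CH2 → C:1 H:2
  CH2 → C:1 H:2
  CH2 → C:1 H:2
  CH(Cl) → C:1 H:1 Cl:1
  CH2COOCH3 → C:3 H:5 O:2
Element totals:
  C: 11
  H: 21
  Cl: 1
  O: 3
Molecular formula: C11H21ClO3.
Molar mass = 236.736 g/mol.
Mass from Cl: 1 × 35.45 = 35.450 g/mol.
%Cl = 35.450 / 236.736 × 100 = 14.97%.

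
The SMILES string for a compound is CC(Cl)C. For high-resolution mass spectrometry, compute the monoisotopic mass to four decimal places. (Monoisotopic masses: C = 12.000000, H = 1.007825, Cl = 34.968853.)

78.0236

Atom tally by fragment:
  CH3 → C:1 H:3
  CH(Cl) → C:1 H:1 Cl:1
  CH3 → C:1 H:3
Element totals:
  C: 3
  H: 7
  Cl: 1
Molecular formula: C3H7Cl.
  M = 3(12.0) + 7(1.007825) + 34.968853
    = 36.000000 + 7.054775 + 34.968853 = 78.023628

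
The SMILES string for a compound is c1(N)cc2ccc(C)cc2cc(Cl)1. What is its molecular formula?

C11H10ClN

Atom tally by fragment:
  naphthalene ring system core → C:10 H:8
  (− 3 ring H displaced by substituents)
  + NH2 → N:1 H:2
  + CH3 → C:1 H:3
  + Cl → Cl:1
Element totals:
  C: 11
  H: 10
  Cl: 1
  N: 1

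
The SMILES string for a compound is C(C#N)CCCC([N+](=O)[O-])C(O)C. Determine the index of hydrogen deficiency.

Atom tally by fragment:
  NCCH2 → C:2 H:2 N:1
  CH2 → C:1 H:2
  CH2 → C:1 H:2
  CH2 → C:1 H:2
  CH(NO2) → C:1 H:1 N:1 O:2
  CH(OH) → C:1 H:2 O:1
  CH3 → C:1 H:3
Element totals:
  C: 8
  H: 14
  N: 2
  O: 3
Molecular formula: C8H14N2O3.
DoU = (2C + 2 + N − H − X) / 2 = (2·8 + 2 + 2 − 14 − 0) / 2 = 3.

3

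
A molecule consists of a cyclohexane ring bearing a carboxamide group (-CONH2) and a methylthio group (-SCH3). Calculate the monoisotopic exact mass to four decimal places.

173.0874

Atom tally by fragment:
  cyclohexane ring core → C:6 H:12
  (− 2 ring H displaced by substituents)
  + CONH2 → C:1 H:2 O:1 N:1
  + SCH3 → C:1 H:3 S:1
Element totals:
  C: 8
  H: 15
  N: 1
  O: 1
  S: 1
Molecular formula: C8H15NOS.
  M = 8(12.0) + 15(1.007825) + 14.003074 + 15.994915 + 31.972071
    = 96.000000 + 15.117375 + 14.003074 + 15.994915 + 31.972071 = 173.087435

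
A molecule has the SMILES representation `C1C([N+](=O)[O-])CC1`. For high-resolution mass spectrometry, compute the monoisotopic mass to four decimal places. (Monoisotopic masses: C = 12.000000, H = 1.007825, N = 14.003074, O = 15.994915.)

101.0477

Atom tally by fragment:
  cyclobutane ring core → C:4 H:8
  (− 1 ring H displaced by substituents)
  + NO2 → N:1 O:2
Element totals:
  C: 4
  H: 7
  N: 1
  O: 2
Molecular formula: C4H7NO2.
  M = 4(12.0) + 7(1.007825) + 14.003074 + 2(15.994915)
    = 48.000000 + 7.054775 + 14.003074 + 31.989830 = 101.047679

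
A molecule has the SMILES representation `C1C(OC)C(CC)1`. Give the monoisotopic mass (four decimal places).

Atom tally by fragment:
  cyclopropane ring core → C:3 H:6
  (− 2 ring H displaced by substituents)
  + OCH3 → C:1 H:3 O:1
  + C2H5 → C:2 H:5
Element totals:
  C: 6
  H: 12
  O: 1
Molecular formula: C6H12O.
  M = 6(12.0) + 12(1.007825) + 15.994915
    = 72.000000 + 12.093900 + 15.994915 = 100.088815

100.0888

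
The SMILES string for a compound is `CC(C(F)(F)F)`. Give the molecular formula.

C3H5F3

Atom tally by fragment:
  CH3 → C:1 H:3
  CH2CF3 → C:2 H:2 F:3
Element totals:
  C: 3
  H: 5
  F: 3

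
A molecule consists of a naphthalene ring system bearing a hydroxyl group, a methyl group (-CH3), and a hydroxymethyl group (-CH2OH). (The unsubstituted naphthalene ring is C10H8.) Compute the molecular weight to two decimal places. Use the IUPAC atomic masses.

188.23 g/mol

Atom tally by fragment:
  naphthalene ring system core → C:10 H:8
  (− 3 ring H displaced by substituents)
  + OH → O:1 H:1
  + CH3 → C:1 H:3
  + CH2OH → C:1 H:3 O:1
Element totals:
  C: 12
  H: 12
  O: 2
Molecular formula: C12H12O2.
  M = 12(12.011) + 12(1.008) + 2(15.999)
    = 144.132 + 12.096 + 31.998 = 188.226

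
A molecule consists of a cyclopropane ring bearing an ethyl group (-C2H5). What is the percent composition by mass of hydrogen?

14.37%

Atom tally by fragment:
  cyclopropane ring core → C:3 H:6
  (− 1 ring H displaced by substituents)
  + C2H5 → C:2 H:5
Element totals:
  C: 5
  H: 10
Molecular formula: C5H10.
Molar mass = 70.135 g/mol.
Mass from H: 10 × 1.008 = 10.080 g/mol.
%H = 10.080 / 70.135 × 100 = 14.37%.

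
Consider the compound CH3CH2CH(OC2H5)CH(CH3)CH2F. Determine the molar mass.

Atom tally by fragment:
  CH3 → C:1 H:3
  CH2 → C:1 H:2
  CH(OC2H5) → C:3 H:6 O:1
  CH(CH3) → C:2 H:4
  CH2F → C:1 H:2 F:1
Element totals:
  C: 8
  H: 17
  F: 1
  O: 1
Molecular formula: C8H17FO.
  M = 8(12.011) + 17(1.008) + 18.998 + 15.999
    = 96.088 + 17.136 + 18.998 + 15.999 = 148.221

148.22 g/mol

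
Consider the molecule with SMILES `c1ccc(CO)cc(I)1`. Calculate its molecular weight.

Atom tally by fragment:
  benzene ring core → C:6 H:6
  (− 2 ring H displaced by substituents)
  + CH2OH → C:1 H:3 O:1
  + I → I:1
Element totals:
  C: 7
  H: 7
  I: 1
  O: 1
Molecular formula: C7H7IO.
  M = 7(12.011) + 7(1.008) + 126.904 + 15.999
    = 84.077 + 7.056 + 126.904 + 15.999 = 234.036

234.04 g/mol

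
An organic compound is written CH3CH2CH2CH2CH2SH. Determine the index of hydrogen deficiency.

0

Atom tally by fragment:
  CH3 → C:1 H:3
  CH2 → C:1 H:2
  CH2 → C:1 H:2
  CH2 → C:1 H:2
  CH2SH → C:1 H:3 S:1
Element totals:
  C: 5
  H: 12
  S: 1
Molecular formula: C5H12S.
DoU = (2C + 2 + N − H − X) / 2 = (2·5 + 2 + 0 − 12 − 0) / 2 = 0.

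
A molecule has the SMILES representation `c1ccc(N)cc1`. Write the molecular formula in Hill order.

Atom tally by fragment:
  benzene ring core → C:6 H:6
  (− 1 ring H displaced by substituents)
  + NH2 → N:1 H:2
Element totals:
  C: 6
  H: 7
  N: 1

C6H7N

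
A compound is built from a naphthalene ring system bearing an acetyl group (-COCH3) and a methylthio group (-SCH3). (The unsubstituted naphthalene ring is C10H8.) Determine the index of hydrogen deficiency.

8

Atom tally by fragment:
  naphthalene ring system core → C:10 H:8
  (− 2 ring H displaced by substituents)
  + COCH3 → C:2 H:3 O:1
  + SCH3 → C:1 H:3 S:1
Element totals:
  C: 13
  H: 12
  O: 1
  S: 1
Molecular formula: C13H12OS.
DoU = (2C + 2 + N − H − X) / 2 = (2·13 + 2 + 0 − 12 − 0) / 2 = 8.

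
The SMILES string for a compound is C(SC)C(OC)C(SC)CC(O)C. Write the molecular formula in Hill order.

C9H20O2S2

Atom tally by fragment:
  CH3SCH2 → C:2 H:5 S:1
  CH(OCH3) → C:2 H:4 O:1
  CH(SCH3) → C:2 H:4 S:1
  CH2 → C:1 H:2
  CH(OH) → C:1 H:2 O:1
  CH3 → C:1 H:3
Element totals:
  C: 9
  H: 20
  O: 2
  S: 2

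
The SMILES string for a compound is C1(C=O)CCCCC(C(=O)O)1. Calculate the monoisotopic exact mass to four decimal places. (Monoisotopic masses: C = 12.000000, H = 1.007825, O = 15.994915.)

Atom tally by fragment:
  cyclohexane ring core → C:6 H:12
  (− 2 ring H displaced by substituents)
  + CHO → C:1 H:1 O:1
  + COOH → C:1 H:1 O:2
Element totals:
  C: 8
  H: 12
  O: 3
Molecular formula: C8H12O3.
  M = 8(12.0) + 12(1.007825) + 3(15.994915)
    = 96.000000 + 12.093900 + 47.984745 = 156.078645

156.0786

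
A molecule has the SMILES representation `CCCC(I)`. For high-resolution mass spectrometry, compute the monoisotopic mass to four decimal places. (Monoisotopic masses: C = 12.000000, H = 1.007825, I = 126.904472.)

Atom tally by fragment:
  CH3 → C:1 H:3
  CH2 → C:1 H:2
  CH2 → C:1 H:2
  CH2I → C:1 H:2 I:1
Element totals:
  C: 4
  H: 9
  I: 1
Molecular formula: C4H9I.
  M = 4(12.0) + 9(1.007825) + 126.904472
    = 48.000000 + 9.070425 + 126.904472 = 183.974897

183.9749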